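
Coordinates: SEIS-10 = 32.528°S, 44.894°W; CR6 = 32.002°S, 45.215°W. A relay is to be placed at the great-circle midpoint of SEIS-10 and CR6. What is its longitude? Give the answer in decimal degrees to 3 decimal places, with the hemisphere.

45.055°W

Bx = cos φ₂ cos Δλ = 0.848016,  By = cos φ₂ sin Δλ = -0.004751
φₘ = atan2(sin φ₁ + sin φ₂, √((cos φ₁ + Bx)² + By²)) = -32.26510°
λₘ = λ₁ + atan2(By, cos φ₁ + Bx) = -45.05497°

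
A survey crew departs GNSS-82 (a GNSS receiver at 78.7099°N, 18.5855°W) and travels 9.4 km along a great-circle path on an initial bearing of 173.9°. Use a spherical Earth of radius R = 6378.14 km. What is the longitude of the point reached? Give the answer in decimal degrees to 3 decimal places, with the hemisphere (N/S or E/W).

δ = d/R = 9.4/6378.14 = 0.001474 rad
φ₂ = arcsin(sin φ₁ cos δ + cos φ₁ sin δ cos θ)
   = arcsin(0.98065·1.00000 + 0.19578·0.00147·-0.99434) = 78.62593°
λ₂ = λ₁ + atan2(sin θ sin δ cos φ₁, cos δ − sin φ₁ sin φ₂) = -18.54000°

18.540°W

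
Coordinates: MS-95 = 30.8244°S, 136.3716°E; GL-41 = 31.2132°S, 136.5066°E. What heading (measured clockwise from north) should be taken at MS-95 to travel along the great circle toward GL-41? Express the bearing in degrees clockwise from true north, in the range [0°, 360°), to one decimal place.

163.5°

Δλ = 0.1350°
y = sin Δλ · cos φ₂ = 0.002015
x = cos φ₁ sin φ₂ − sin φ₁ cos φ₂ cos Δλ = -0.006787
θ = atan2(y, x) = 163.4634° → 163.4634° (mod 360°)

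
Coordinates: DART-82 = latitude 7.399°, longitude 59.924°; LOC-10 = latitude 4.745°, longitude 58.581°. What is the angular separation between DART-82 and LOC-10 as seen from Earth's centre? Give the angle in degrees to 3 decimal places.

2.971°

Δφ = -2.6540°,  Δλ = -1.3430°
a = sin²(Δφ/2) + cos φ₁ cos φ₂ sin²(Δλ/2) = 0.000672
c = 2·arcsin(√a) = 0.051854 rad = 2.9710°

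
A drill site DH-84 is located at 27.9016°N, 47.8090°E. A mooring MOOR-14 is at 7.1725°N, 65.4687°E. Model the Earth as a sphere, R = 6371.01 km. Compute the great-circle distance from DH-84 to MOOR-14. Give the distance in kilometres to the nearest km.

2961 km

Δφ = -20.7291°,  Δλ = 17.6597°
a = sin²(Δφ/2) + cos φ₁ cos φ₂ sin²(Δλ/2) = 0.053028
c = 2·arcsin(√a) = 0.464728 rad = 26.6270°
d = R·c = 6371.01 × 0.464728 = 2960.8 km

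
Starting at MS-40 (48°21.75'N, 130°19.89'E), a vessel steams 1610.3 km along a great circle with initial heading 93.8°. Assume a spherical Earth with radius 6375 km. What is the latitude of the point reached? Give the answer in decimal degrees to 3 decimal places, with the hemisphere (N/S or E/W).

45.450°N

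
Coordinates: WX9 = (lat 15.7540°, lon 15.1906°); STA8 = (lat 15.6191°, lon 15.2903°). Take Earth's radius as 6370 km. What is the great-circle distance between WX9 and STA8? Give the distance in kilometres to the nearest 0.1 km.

Δφ = -0.1349°,  Δλ = 0.0997°
a = sin²(Δφ/2) + cos φ₁ cos φ₂ sin²(Δλ/2) = 0.000002
c = 2·arcsin(√a) = 0.002890 rad = 0.1656°
d = R·c = 6370 × 0.002890 = 18.4 km

18.4 km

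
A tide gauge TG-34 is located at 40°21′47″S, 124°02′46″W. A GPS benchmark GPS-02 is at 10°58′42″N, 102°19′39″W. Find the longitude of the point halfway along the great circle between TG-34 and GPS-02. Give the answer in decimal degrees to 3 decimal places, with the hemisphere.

111.802°W

TG-34: φ = -40.36306°, λ = -124.04611°
GPS-02: φ = +10.97833°, λ = -102.32750°
Bx = cos φ₂ cos Δλ = 0.912011,  By = cos φ₂ sin Δλ = 0.363276
φₘ = atan2(sin φ₁ + sin φ₂, √((cos φ₁ + Bx)² + By²)) = -14.94419°
λₘ = λ₁ + atan2(By, cos φ₁ + Bx) = -111.80191°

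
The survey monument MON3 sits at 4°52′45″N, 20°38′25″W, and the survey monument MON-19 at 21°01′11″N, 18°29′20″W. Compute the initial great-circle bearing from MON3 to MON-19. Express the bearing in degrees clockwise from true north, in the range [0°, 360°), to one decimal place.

MON3: φ = +4.87917°, λ = -20.64028°
MON-19: φ = +21.01972°, λ = -18.48889°
Δλ = 2.1514°
y = sin Δλ · cos φ₂ = 0.035042
x = cos φ₁ sin φ₂ − sin φ₁ cos φ₂ cos Δλ = 0.278051
θ = atan2(y, x) = 7.1830° → 7.1830° (mod 360°)

7.2°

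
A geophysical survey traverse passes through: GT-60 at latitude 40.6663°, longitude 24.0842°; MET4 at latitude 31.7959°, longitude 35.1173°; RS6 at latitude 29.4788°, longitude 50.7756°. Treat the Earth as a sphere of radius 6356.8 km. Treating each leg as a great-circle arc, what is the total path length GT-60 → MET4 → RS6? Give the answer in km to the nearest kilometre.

GT-60→MET4: c = 0.218961 rad, d = 1391.89 km
MET4→RS6: c = 0.238372 rad, d = 1515.28 km
Total = 1391.89 + 1515.28 = 2907.17 km

2907 km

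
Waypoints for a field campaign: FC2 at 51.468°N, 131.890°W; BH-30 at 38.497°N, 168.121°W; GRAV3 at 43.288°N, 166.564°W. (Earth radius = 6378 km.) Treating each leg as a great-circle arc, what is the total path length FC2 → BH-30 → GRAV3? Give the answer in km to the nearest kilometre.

3703 km

FC2→BH-30: c = 0.494488 rad, d = 3153.84 km
BH-30→GRAV3: c = 0.086100 rad, d = 549.15 km
Total = 3153.84 + 549.15 = 3702.99 km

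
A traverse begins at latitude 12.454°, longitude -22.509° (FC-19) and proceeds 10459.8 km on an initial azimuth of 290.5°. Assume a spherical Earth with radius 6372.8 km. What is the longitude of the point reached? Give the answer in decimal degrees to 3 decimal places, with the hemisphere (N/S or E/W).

121.279°W

δ = d/R = 10459.8/6372.8 = 1.641319 rad
φ₂ = arcsin(sin φ₁ cos δ + cos φ₁ sin δ cos θ)
   = arcsin(0.21566·-0.07046 + 0.97647·0.99751·0.35021) = 19.02136°
λ₂ = λ₁ + atan2(sin θ sin δ cos φ₁, cos δ − sin φ₁ sin φ₂) = -121.27899°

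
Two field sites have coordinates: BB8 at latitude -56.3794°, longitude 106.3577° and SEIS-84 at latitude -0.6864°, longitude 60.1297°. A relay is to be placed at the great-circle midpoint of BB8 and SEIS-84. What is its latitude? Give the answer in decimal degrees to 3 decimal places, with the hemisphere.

30.403°S

Bx = cos φ₂ cos Δλ = 0.691741,  By = cos φ₂ sin Δλ = -0.722047
φₘ = atan2(sin φ₁ + sin φ₂, √((cos φ₁ + Bx)² + By²)) = -30.40275°
λₘ = λ₁ + atan2(By, cos φ₁ + Bx) = 76.25443°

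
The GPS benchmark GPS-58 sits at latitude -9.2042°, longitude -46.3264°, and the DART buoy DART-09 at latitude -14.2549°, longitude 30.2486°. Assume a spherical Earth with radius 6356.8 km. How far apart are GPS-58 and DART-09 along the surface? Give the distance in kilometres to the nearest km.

8303 km

Δφ = -5.0507°,  Δλ = 76.5750°
a = sin²(Δφ/2) + cos φ₁ cos φ₂ sin²(Δλ/2) = 0.369244
c = 2·arcsin(√a) = 1.306207 rad = 74.8402°
d = R·c = 6356.8 × 1.306207 = 8303.3 km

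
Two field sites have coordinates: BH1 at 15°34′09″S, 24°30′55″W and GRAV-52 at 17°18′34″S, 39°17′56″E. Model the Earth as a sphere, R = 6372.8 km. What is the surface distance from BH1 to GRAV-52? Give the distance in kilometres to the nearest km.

6778 km

BH1: φ = -15.56917°, λ = -24.51528°
GRAV-52: φ = -17.30944°, λ = +39.29889°
Δφ = -1.7403°,  Δλ = 63.8142°
a = sin²(Δφ/2) + cos φ₁ cos φ₂ sin²(Δλ/2) = 0.257151
c = 2·arcsin(√a) = 1.063634 rad = 60.9418°
d = R·c = 6372.8 × 1.063634 = 6778.3 km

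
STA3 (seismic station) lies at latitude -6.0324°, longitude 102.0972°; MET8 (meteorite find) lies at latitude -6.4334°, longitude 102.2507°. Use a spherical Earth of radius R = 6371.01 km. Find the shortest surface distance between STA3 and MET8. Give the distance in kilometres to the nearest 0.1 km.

47.7 km

Δφ = -0.4010°,  Δλ = 0.1535°
a = sin²(Δφ/2) + cos φ₁ cos φ₂ sin²(Δλ/2) = 0.000014
c = 2·arcsin(√a) = 0.007488 rad = 0.4291°
d = R·c = 6371.01 × 0.007488 = 47.7 km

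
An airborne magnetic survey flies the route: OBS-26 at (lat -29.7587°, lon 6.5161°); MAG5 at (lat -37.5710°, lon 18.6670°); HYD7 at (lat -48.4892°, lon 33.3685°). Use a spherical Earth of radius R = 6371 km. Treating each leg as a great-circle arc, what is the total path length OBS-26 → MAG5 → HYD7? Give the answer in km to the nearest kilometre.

OBS-26→MAG5: c = 0.222705 rad, d = 1418.85 km
MAG5→HYD7: c = 0.266492 rad, d = 1697.82 km
Total = 1418.85 + 1697.82 = 3116.67 km

3117 km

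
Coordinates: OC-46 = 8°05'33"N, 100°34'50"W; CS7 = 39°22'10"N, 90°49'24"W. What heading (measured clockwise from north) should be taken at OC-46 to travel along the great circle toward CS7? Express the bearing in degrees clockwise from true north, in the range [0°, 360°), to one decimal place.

OC-46: φ = +8.09250°, λ = -100.58056°
CS7: φ = +39.36944°, λ = -90.82333°
Δλ = 9.7572°
y = sin Δλ · cos φ₂ = 0.131015
x = cos φ₁ sin φ₂ − sin φ₁ cos φ₂ cos Δλ = 0.520749
θ = atan2(y, x) = 14.1220° → 14.1220° (mod 360°)

14.1°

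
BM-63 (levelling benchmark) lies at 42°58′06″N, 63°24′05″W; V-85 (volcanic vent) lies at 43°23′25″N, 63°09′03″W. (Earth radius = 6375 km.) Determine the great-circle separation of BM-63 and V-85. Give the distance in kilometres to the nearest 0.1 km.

BM-63: φ = +42.96833°, λ = -63.40139°
V-85: φ = +43.39028°, λ = -63.15083°
Δφ = 0.4219°,  Δλ = 0.2506°
a = sin²(Δφ/2) + cos φ₁ cos φ₂ sin²(Δλ/2) = 0.000016
c = 2·arcsin(√a) = 0.008025 rad = 0.4598°
d = R·c = 6375 × 0.008025 = 51.2 km

51.2 km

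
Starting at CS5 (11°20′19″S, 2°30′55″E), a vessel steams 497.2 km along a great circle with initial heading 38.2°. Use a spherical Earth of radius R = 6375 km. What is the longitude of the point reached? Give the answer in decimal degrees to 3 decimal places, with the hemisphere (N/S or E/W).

5.303°E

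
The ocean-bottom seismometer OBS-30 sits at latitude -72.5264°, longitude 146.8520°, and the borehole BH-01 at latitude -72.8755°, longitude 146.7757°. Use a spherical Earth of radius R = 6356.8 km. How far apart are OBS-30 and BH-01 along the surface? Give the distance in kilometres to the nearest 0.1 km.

Δφ = -0.3491°,  Δλ = -0.0763°
a = sin²(Δφ/2) + cos φ₁ cos φ₂ sin²(Δλ/2) = 0.000009
c = 2·arcsin(√a) = 0.006106 rad = 0.3498°
d = R·c = 6356.8 × 0.006106 = 38.8 km

38.8 km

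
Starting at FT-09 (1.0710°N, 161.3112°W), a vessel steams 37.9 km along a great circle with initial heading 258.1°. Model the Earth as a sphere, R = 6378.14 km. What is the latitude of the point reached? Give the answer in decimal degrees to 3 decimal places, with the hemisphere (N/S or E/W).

1.001°N

δ = d/R = 37.9/6378.14 = 0.005942 rad
φ₂ = arcsin(sin φ₁ cos δ + cos φ₁ sin δ cos θ)
   = arcsin(0.01869·0.99998 + 0.99983·0.00594·-0.20620) = 1.00078°
λ₂ = λ₁ + atan2(sin θ sin δ cos φ₁, cos δ − sin φ₁ sin φ₂) = -161.64440°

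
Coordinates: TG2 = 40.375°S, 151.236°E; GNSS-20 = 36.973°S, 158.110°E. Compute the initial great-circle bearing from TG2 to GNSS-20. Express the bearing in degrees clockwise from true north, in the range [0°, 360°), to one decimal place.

Δλ = 6.8740°
y = sin Δλ · cos φ₂ = 0.095620
x = cos φ₁ sin φ₂ − sin φ₁ cos φ₂ cos Δλ = 0.055621
θ = atan2(y, x) = 59.8138° → 59.8138° (mod 360°)

59.8°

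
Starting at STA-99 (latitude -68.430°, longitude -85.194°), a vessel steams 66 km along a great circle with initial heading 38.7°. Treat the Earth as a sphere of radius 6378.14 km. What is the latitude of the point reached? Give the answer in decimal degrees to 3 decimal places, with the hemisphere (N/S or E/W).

δ = d/R = 66/6378.14 = 0.010348 rad
φ₂ = arcsin(sin φ₁ cos δ + cos φ₁ sin δ cos θ)
   = arcsin(-0.92997·0.99995 + 0.36764·0.01035·0.78043) = -67.96432°
λ₂ = λ₁ + atan2(sin θ sin δ cos φ₁, cos δ − sin φ₁ sin φ₂) = -84.20592°

67.964°S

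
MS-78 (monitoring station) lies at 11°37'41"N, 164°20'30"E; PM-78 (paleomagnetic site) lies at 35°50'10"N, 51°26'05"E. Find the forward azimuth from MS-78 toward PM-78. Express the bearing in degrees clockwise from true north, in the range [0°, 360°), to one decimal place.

310.5°

MS-78: φ = +11.62806°, λ = +164.34167°
PM-78: φ = +35.83611°, λ = +51.43472°
Δλ = -112.9069°
y = sin Δλ · cos φ₂ = -0.746762
x = cos φ₁ sin φ₂ − sin φ₁ cos φ₂ cos Δλ = 0.637055
θ = atan2(y, x) = -49.5329° → 310.4671° (mod 360°)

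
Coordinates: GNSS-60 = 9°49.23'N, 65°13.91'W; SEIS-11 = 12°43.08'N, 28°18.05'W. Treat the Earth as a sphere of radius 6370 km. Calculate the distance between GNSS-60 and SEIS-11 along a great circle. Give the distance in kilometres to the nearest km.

4036 km

GNSS-60: φ = +9.82050°, λ = -65.23183°
SEIS-11: φ = +12.71800°, λ = -28.30083°
Δφ = 2.8975°,  Δλ = 36.9310°
a = sin²(Δφ/2) + cos φ₁ cos φ₂ sin²(Δλ/2) = 0.097064
c = 2·arcsin(√a) = 0.633650 rad = 36.3055°
d = R·c = 6370 × 0.633650 = 4036.4 km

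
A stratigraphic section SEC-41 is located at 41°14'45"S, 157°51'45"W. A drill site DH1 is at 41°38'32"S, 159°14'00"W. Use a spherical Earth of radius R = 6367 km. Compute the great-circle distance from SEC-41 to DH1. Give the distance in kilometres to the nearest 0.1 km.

SEC-41: φ = -41.24583°, λ = -157.86250°
DH1: φ = -41.64222°, λ = -159.23333°
Δφ = -0.3964°,  Δλ = -1.3708°
a = sin²(Δφ/2) + cos φ₁ cos φ₂ sin²(Δλ/2) = 0.000092
c = 2·arcsin(√a) = 0.019222 rad = 1.1014°
d = R·c = 6367 × 0.019222 = 122.4 km

122.4 km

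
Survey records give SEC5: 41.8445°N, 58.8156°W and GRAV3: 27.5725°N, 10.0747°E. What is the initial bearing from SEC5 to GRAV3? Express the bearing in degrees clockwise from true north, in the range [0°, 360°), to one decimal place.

Δλ = 68.8903°
y = sin Δλ · cos φ₂ = 0.826940
x = cos φ₁ sin φ₂ − sin φ₁ cos φ₂ cos Δλ = 0.131844
θ = atan2(y, x) = 80.9413° → 80.9413° (mod 360°)

80.9°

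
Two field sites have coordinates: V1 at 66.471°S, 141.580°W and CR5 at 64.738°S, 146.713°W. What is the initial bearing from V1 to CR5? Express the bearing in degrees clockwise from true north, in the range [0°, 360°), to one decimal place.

306.9°

Δλ = -5.1330°
y = sin Δλ · cos φ₂ = -0.038181
x = cos φ₁ sin φ₂ − sin φ₁ cos φ₂ cos Δλ = 0.028673
θ = atan2(y, x) = -53.0947° → 306.9053° (mod 360°)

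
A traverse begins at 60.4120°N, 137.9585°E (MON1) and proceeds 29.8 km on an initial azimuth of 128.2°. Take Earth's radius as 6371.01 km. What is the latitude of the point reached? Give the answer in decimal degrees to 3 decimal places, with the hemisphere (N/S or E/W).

60.246°N

δ = d/R = 29.8/6371.01 = 0.004677 rad
φ₂ = arcsin(sin φ₁ cos δ + cos φ₁ sin δ cos θ)
   = arcsin(0.86960·0.99999 + 0.49376·0.00468·-0.61841) = 60.24559°
λ₂ = λ₁ + atan2(sin θ sin δ cos φ₁, cos δ − sin φ₁ sin φ₂) = 138.38287°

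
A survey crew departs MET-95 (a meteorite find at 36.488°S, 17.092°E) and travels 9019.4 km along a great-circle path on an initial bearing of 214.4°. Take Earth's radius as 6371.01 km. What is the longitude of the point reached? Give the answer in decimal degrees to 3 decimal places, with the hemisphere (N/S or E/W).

105.769°W

δ = d/R = 9019.4/6371.01 = 1.415694 rad
φ₂ = arcsin(sin φ₁ cos δ + cos φ₁ sin δ cos θ)
   = arcsin(-0.59465·0.15448 + 0.80398·0.98800·-0.82511) = -48.35493°
λ₂ = λ₁ + atan2(sin θ sin δ cos φ₁, cos δ − sin φ₁ sin φ₂) = -105.76900°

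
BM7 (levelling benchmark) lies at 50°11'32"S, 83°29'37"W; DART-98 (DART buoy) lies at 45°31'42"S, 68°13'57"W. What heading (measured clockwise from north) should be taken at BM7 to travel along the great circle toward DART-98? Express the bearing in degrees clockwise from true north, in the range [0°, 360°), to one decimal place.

71.3°

BM7: φ = -50.19222°, λ = -83.49361°
DART-98: φ = -45.52833°, λ = -68.23250°
Δλ = 15.2611°
y = sin Δλ · cos φ₂ = 0.184399
x = cos φ₁ sin φ₂ − sin φ₁ cos φ₂ cos Δλ = 0.062333
θ = atan2(y, x) = 71.3232° → 71.3232° (mod 360°)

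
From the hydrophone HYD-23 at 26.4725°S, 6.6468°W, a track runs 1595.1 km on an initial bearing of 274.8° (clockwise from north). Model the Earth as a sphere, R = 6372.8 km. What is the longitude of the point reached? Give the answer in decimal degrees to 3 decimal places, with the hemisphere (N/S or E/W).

δ = d/R = 1595.1/6372.8 = 0.250298 rad
φ₂ = arcsin(sin φ₁ cos δ + cos φ₁ sin δ cos θ)
   = arcsin(-0.44577·0.96884 + 0.89515·0.24769·0.08368) = -24.41383°
λ₂ = λ₁ + atan2(sin θ sin δ cos φ₁, cos δ − sin φ₁ sin φ₂) = -22.37423°

22.374°W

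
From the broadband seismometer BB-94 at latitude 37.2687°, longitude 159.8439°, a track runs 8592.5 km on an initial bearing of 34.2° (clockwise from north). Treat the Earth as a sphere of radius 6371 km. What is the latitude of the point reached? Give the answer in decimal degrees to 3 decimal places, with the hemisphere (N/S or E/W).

50.843°N

δ = d/R = 8592.5/6371 = 1.348689 rad
φ₂ = arcsin(sin φ₁ cos δ + cos φ₁ sin δ cos θ)
   = arcsin(0.60555·0.22029 + 0.79580·0.97544·0.82708) = 50.84319°
λ₂ = λ₁ + atan2(sin θ sin δ cos φ₁, cos δ − sin φ₁ sin φ₂) = -80.41640°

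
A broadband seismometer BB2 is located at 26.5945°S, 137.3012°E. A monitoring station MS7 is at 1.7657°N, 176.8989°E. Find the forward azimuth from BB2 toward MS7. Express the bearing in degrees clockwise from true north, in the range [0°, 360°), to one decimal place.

59.7°

Δλ = 39.5977°
y = sin Δλ · cos φ₂ = 0.637090
x = cos φ₁ sin φ₂ − sin φ₁ cos φ₂ cos Δλ = 0.372338
θ = atan2(y, x) = 59.6965° → 59.6965° (mod 360°)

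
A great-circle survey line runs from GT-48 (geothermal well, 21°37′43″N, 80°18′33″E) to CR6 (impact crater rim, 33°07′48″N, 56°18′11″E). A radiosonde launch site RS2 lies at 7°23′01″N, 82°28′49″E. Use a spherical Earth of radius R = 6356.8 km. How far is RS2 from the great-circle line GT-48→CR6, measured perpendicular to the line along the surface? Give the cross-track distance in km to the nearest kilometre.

GT-48: φ = +21.62861°, λ = +80.30917°
CR6: φ = +33.13000°, λ = +56.30306°
RS2: φ = +7.38361°, λ = +82.48028°
δ₁₃ = central angle GT-48→RS2 = 0.251297 rad  (haversine)
θ₁₃ = bearing GT-48→RS2 = 171.310°,  θ₁₂ = bearing GT-48→CR6 = 303.569°
dₓₜ = R·arcsin(sin δ₁₃ · sin(θ₁₃ − θ₁₂)) = 6356.8·arcsin(0.24866·sin(-132.259°)) = -1176.596 km
|dₓₜ| = 1176.596 km

1177 km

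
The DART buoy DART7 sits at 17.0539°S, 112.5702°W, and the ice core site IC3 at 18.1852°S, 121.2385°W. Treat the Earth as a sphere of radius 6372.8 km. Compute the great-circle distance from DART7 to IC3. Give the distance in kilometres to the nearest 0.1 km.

927.4 km

Δφ = -1.1313°,  Δλ = -8.6683°
a = sin²(Δφ/2) + cos φ₁ cos φ₂ sin²(Δλ/2) = 0.005285
c = 2·arcsin(√a) = 0.145523 rad = 8.3379°
d = R·c = 6372.8 × 0.145523 = 927.4 km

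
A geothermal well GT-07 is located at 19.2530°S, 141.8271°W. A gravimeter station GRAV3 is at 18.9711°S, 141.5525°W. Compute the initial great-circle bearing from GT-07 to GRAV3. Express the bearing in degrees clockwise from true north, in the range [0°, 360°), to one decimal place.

42.7°

Δλ = 0.2746°
y = sin Δλ · cos φ₂ = 0.004532
x = cos φ₁ sin φ₂ − sin φ₁ cos φ₂ cos Δλ = 0.004916
θ = atan2(y, x) = 42.6719° → 42.6719° (mod 360°)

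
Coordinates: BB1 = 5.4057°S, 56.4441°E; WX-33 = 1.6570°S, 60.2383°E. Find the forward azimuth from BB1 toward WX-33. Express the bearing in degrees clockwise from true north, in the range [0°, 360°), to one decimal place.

Δλ = 3.7942°
y = sin Δλ · cos φ₂ = 0.066145
x = cos φ₁ sin φ₂ − sin φ₁ cos φ₂ cos Δλ = 0.065174
θ = atan2(y, x) = 45.4237° → 45.4237° (mod 360°)

45.4°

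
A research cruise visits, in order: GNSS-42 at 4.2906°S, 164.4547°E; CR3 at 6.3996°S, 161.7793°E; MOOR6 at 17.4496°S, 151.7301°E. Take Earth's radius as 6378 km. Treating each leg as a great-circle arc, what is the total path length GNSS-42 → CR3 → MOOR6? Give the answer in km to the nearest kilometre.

2023 km

GNSS-42→CR3: c = 0.059297 rad, d = 378.19 km
CR3→MOOR6: c = 0.257947 rad, d = 1645.18 km
Total = 378.19 + 1645.18 = 2023.38 km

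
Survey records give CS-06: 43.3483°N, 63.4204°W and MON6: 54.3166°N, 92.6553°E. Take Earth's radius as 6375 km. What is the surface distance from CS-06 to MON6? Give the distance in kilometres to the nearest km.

Δφ = 10.9683°,  Δλ = 156.0757°
a = sin²(Δφ/2) + cos φ₁ cos φ₂ sin²(Δλ/2) = 0.415088
c = 2·arcsin(√a) = 1.400146 rad = 80.2224°
d = R·c = 6375 × 1.400146 = 8925.9 km

8926 km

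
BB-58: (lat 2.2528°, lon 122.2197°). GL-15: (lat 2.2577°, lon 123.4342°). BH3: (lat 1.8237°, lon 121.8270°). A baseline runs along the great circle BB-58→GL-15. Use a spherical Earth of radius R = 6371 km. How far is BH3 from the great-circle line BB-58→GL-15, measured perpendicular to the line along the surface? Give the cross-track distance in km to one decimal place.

δ₁₃ = central angle BB-58→BH3 = 0.010149 rad  (haversine)
θ₁₃ = bearing BB-58→BH3 = 222.453°,  θ₁₂ = bearing BB-58→GL-15 = 89.745°
dₓₜ = R·arcsin(sin δ₁₃ · sin(θ₁₃ − θ₁₂)) = 6371·arcsin(0.01015·sin(132.708°)) = 47.513 km
|dₓₜ| = 47.513 km

47.5 km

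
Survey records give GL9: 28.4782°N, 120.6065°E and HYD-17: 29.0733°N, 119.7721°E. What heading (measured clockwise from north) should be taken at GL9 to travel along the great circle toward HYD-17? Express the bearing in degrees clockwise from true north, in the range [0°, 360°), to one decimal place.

Δλ = -0.8344°
y = sin Δλ · cos φ₂ = -0.012728
x = cos φ₁ sin φ₂ − sin φ₁ cos φ₂ cos Δλ = 0.010430
θ = atan2(y, x) = -50.6649° → 309.3351° (mod 360°)

309.3°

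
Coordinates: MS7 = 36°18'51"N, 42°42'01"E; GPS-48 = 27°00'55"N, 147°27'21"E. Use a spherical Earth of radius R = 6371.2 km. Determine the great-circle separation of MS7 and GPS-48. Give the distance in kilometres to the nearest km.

MS7: φ = +36.31417°, λ = +42.70028°
GPS-48: φ = +27.01528°, λ = +147.45583°
Δφ = -9.2989°,  Δλ = 104.7556°
a = sin²(Δφ/2) + cos φ₁ cos φ₂ sin²(Δλ/2) = 0.456918
c = 2·arcsin(√a) = 1.484526 rad = 85.0570°
d = R·c = 6371.2 × 1.484526 = 9458.2 km

9458 km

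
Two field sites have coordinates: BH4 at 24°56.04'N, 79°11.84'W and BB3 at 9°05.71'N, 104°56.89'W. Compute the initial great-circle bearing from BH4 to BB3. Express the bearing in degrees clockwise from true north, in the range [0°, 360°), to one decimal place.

241.6°

BH4: φ = +24.93400°, λ = -79.19733°
BB3: φ = +9.09517°, λ = -104.94817°
Δλ = -25.7508°
y = sin Δλ · cos φ₂ = -0.428996
x = cos φ₁ sin φ₂ − sin φ₁ cos φ₂ cos Δλ = -0.231593
θ = atan2(y, x) = -118.3623° → 241.6377° (mod 360°)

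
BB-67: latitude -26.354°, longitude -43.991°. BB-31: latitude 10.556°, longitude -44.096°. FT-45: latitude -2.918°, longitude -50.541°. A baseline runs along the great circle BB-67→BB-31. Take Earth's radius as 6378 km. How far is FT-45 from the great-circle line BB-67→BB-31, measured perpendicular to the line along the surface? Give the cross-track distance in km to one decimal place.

720.6 km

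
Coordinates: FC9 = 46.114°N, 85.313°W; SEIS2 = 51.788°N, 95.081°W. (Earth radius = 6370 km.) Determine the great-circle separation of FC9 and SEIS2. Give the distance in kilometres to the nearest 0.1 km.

950.7 km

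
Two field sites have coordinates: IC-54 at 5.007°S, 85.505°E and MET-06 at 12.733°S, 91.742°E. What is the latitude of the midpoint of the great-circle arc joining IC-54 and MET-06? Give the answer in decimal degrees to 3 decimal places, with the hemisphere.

8.883°S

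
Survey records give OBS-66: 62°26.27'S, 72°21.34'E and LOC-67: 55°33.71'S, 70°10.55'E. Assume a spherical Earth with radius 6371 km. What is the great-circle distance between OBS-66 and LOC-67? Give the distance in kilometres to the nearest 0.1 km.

774.6 km

OBS-66: φ = -62.43783°, λ = +72.35567°
LOC-67: φ = -55.56183°, λ = +70.17583°
Δφ = 6.8760°,  Δλ = -2.1798°
a = sin²(Δφ/2) + cos φ₁ cos φ₂ sin²(Δλ/2) = 0.003691
c = 2·arcsin(√a) = 0.121580 rad = 6.9660°
d = R·c = 6371 × 0.121580 = 774.6 km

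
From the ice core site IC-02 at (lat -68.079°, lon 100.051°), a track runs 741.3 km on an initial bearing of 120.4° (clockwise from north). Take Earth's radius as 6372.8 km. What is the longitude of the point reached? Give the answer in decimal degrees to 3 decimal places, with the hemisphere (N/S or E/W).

117.612°E

δ = d/R = 741.3/6372.8 = 0.116322 rad
φ₂ = arcsin(sin φ₁ cos δ + cos φ₁ sin δ cos θ)
   = arcsin(-0.92770·0.99324 + 0.37333·0.11606·-0.50603) = -70.62301°
λ₂ = λ₁ + atan2(sin θ sin δ cos φ₁, cos δ − sin φ₁ sin φ₂) = 117.61162°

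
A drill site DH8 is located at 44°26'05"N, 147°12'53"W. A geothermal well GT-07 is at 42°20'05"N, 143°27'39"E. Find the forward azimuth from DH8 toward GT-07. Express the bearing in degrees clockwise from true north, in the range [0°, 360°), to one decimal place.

293.3°

DH8: φ = +44.43472°, λ = -147.21472°
GT-07: φ = +42.33472°, λ = +143.46083°
Δλ = -69.3244°
y = sin Δλ · cos φ₂ = -0.691613
x = cos φ₁ sin φ₂ − sin φ₁ cos φ₂ cos Δλ = 0.298157
θ = atan2(y, x) = -66.6789° → 293.3211° (mod 360°)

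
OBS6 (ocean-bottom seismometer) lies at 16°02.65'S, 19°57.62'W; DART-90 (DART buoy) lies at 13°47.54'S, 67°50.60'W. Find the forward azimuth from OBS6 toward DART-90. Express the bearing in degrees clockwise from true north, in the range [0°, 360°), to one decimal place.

266.1°

OBS6: φ = -16.04417°, λ = -19.96033°
DART-90: φ = -13.79233°, λ = -67.84333°
Δλ = -47.8830°
y = sin Δλ · cos φ₂ = -0.720389
x = cos φ₁ sin φ₂ − sin φ₁ cos φ₂ cos Δλ = -0.049110
θ = atan2(y, x) = -93.8999° → 266.1001° (mod 360°)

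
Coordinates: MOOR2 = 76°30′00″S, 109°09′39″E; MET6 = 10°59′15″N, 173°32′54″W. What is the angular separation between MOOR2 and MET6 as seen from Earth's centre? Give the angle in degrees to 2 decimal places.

97.75°

MOOR2: φ = -76.50000°, λ = +109.16083°
MET6: φ = +10.98750°, λ = -173.54833°
Δφ = 87.4875°,  Δλ = 77.2908°
a = sin²(Δφ/2) + cos φ₁ cos φ₂ sin²(Δλ/2) = 0.567456
c = 2·arcsin(√a) = 1.706121 rad = 97.7535°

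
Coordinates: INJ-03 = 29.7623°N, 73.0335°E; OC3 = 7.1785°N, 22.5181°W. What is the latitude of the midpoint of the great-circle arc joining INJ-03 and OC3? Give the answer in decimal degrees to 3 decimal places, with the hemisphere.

Bx = cos φ₂ cos Δλ = -0.095984,  By = cos φ₂ sin Δλ = -0.987508
φₘ = atan2(sin φ₁ + sin φ₂, √((cos φ₁ + Bx)² + By²)) = 26.36731°
λₘ = λ₁ + atan2(By, cos φ₁ + Bx) = 21.05449°

26.367°N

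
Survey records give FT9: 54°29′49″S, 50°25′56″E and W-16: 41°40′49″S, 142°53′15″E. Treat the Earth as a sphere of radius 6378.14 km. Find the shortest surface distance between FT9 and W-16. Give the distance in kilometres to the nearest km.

FT9: φ = -54.49694°, λ = +50.43222°
W-16: φ = -41.68028°, λ = +142.88750°
Δφ = 12.8167°,  Δλ = 92.4553°
a = sin²(Δφ/2) + cos φ₁ cos φ₂ sin²(Δλ/2) = 0.238618
c = 2·arcsin(√a) = 1.020707 rad = 58.4822°
d = R·c = 6378.14 × 1.020707 = 6510.2 km

6510 km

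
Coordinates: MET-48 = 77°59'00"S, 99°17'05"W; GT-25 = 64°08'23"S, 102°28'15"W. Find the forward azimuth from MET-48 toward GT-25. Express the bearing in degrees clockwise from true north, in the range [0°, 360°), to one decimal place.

MET-48: φ = -77.98333°, λ = -99.28472°
GT-25: φ = -64.13972°, λ = -102.47083°
Δλ = -3.1861°
y = sin Δλ · cos φ₂ = -0.024243
x = cos φ₁ sin φ₂ − sin φ₁ cos φ₂ cos Δλ = 0.238613
θ = atan2(y, x) = -5.8012° → 354.1988° (mod 360°)

354.2°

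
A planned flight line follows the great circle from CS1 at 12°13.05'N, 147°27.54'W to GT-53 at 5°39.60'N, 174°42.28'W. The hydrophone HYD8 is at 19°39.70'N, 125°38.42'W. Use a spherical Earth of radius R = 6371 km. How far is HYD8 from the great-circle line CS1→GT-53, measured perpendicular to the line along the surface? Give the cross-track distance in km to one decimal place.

463.1 km

CS1: φ = +12.21750°, λ = -147.45900°
GT-53: φ = +5.66000°, λ = -174.70467°
HYD8: φ = +19.66167°, λ = -125.64033°
δ₁₃ = central angle CS1→HYD8 = 0.388071 rad  (haversine)
θ₁₃ = bearing CS1→HYD8 = 67.659°,  θ₁₂ = bearing CS1→GT-53 = 258.724°
dₓₜ = R·arcsin(sin δ₁₃ · sin(θ₁₃ − θ₁₂)) = 6371·arcsin(0.37840·sin(-191.065°)) = 463.076 km
|dₓₜ| = 463.076 km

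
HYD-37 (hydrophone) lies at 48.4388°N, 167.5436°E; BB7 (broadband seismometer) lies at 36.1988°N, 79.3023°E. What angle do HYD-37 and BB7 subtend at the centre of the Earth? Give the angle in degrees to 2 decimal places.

Δφ = -12.2400°,  Δλ = -88.2413°
a = sin²(Δφ/2) + cos φ₁ cos φ₂ sin²(Δλ/2) = 0.270832
c = 2·arcsin(√a) = 1.094673 rad = 62.7202°

62.72°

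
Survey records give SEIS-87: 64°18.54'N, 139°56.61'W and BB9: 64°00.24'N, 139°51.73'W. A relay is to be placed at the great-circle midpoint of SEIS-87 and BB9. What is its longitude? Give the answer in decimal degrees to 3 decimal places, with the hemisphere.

SEIS-87: φ = +64.30900°, λ = -139.94350°
BB9: φ = +64.00400°, λ = -139.86217°
Bx = cos φ₂ cos Δλ = 0.438308,  By = cos φ₂ sin Δλ = 0.000622
φₘ = atan2(sin φ₁ + sin φ₂, √((cos φ₁ + Bx)² + By²)) = 64.15651°
λₘ = λ₁ + atan2(By, cos φ₁ + Bx) = -139.90261°

139.903°W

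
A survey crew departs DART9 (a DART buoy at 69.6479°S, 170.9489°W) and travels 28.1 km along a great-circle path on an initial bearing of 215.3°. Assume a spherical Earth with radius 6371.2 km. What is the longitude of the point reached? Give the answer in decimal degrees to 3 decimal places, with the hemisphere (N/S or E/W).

δ = d/R = 28.1/6371.2 = 0.004410 rad
φ₂ = arcsin(sin φ₁ cos δ + cos φ₁ sin δ cos θ)
   = arcsin(-0.93757·0.99999 + 0.34779·0.00441·-0.81614) = -69.85363°
λ₂ = λ₁ + atan2(sin θ sin δ cos φ₁, cos δ − sin φ₁ sin φ₂) = -171.37288°

171.373°W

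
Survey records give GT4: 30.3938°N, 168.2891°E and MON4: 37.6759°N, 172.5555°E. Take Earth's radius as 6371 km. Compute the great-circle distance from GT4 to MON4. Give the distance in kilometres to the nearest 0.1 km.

Δφ = 7.2821°,  Δλ = 4.2664°
a = sin²(Δφ/2) + cos φ₁ cos φ₂ sin²(Δλ/2) = 0.004979
c = 2·arcsin(√a) = 0.141240 rad = 8.0924°
d = R·c = 6371 × 0.141240 = 899.8 km

899.8 km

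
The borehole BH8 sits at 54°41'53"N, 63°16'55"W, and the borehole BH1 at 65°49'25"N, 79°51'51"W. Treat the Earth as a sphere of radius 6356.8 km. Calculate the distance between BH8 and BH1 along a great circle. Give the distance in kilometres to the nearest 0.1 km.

1524.9 km

BH8: φ = +54.69806°, λ = -63.28194°
BH1: φ = +65.82361°, λ = -79.86417°
Δφ = 11.1256°,  Δλ = -16.5822°
a = sin²(Δφ/2) + cos φ₁ cos φ₂ sin²(Δλ/2) = 0.014318
c = 2·arcsin(√a) = 0.239891 rad = 13.7448°
d = R·c = 6356.8 × 0.239891 = 1524.9 km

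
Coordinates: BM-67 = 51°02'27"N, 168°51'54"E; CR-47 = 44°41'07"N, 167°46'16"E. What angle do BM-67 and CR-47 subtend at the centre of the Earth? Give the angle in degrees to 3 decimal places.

6.398°

BM-67: φ = +51.04083°, λ = +168.86500°
CR-47: φ = +44.68528°, λ = +167.77111°
Δφ = -6.3556°,  Δλ = -1.0939°
a = sin²(Δφ/2) + cos φ₁ cos φ₂ sin²(Δλ/2) = 0.003114
c = 2·arcsin(√a) = 0.111659 rad = 6.3976°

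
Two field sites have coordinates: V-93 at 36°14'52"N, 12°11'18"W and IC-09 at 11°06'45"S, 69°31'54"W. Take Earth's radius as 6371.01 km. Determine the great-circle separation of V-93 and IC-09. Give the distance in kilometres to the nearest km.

7979 km

V-93: φ = +36.24778°, λ = -12.18833°
IC-09: φ = -11.11250°, λ = -69.53167°
Δφ = -47.3603°,  Δλ = -57.3433°
a = sin²(Δφ/2) + cos φ₁ cos φ₂ sin²(Δλ/2) = 0.343473
c = 2·arcsin(√a) = 1.252390 rad = 71.7567°
d = R·c = 6371.01 × 1.252390 = 7979.0 km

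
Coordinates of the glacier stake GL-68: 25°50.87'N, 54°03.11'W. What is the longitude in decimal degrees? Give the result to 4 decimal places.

54° + 3.11′/60 = 54 + 0.05183 = 54.0518°

54.0518°W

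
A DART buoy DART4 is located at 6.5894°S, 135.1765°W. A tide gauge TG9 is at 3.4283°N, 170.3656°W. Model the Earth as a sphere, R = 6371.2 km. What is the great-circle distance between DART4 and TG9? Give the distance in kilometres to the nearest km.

4062 km

Δφ = 10.0177°,  Δλ = -35.1891°
a = sin²(Δφ/2) + cos φ₁ cos φ₂ sin²(Δλ/2) = 0.098230
c = 2·arcsin(√a) = 0.637577 rad = 36.5304°
d = R·c = 6371.2 × 0.637577 = 4062.1 km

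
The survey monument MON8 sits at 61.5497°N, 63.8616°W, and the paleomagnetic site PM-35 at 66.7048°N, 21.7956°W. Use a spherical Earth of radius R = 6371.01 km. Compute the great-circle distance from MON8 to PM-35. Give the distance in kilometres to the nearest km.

Δφ = 5.1551°,  Δλ = 42.0660°
a = sin²(Δφ/2) + cos φ₁ cos φ₂ sin²(Δλ/2) = 0.026291
c = 2·arcsin(√a) = 0.325727 rad = 18.6628°
d = R·c = 6371.01 × 0.325727 = 2075.2 km

2075 km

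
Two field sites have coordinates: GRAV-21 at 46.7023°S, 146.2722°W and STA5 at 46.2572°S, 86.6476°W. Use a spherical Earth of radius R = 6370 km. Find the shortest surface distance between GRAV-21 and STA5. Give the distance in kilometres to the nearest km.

4452 km

Δφ = 0.4451°,  Δλ = 59.6246°
a = sin²(Δφ/2) + cos φ₁ cos φ₂ sin²(Δλ/2) = 0.117215
c = 2·arcsin(√a) = 0.698869 rad = 40.0422°
d = R·c = 6370 × 0.698869 = 4451.8 km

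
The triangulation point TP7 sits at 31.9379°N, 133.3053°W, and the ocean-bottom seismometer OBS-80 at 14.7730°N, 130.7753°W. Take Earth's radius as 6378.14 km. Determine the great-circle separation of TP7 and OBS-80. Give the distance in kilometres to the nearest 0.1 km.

1928.0 km

Δφ = -17.1649°,  Δλ = 2.5300°
a = sin²(Δφ/2) + cos φ₁ cos φ₂ sin²(Δλ/2) = 0.022670
c = 2·arcsin(√a) = 0.302282 rad = 17.3195°
d = R·c = 6378.14 × 0.302282 = 1928.0 km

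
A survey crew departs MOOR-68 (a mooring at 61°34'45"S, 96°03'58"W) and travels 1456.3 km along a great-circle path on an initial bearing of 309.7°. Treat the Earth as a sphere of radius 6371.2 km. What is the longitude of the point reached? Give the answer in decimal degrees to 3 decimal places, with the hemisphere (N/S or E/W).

MOOR-68: φ = -61.57917°, λ = -96.06611°
δ = d/R = 1456.3/6371.2 = 0.228575 rad
φ₂ = arcsin(sin φ₁ cos δ + cos φ₁ sin δ cos θ)
   = arcsin(-0.87948·0.97399 + 0.47594·0.22659·0.63877) = -51.97231°
λ₂ = λ₁ + atan2(sin θ sin δ cos φ₁, cos δ − sin φ₁ sin φ₂) = -112.50530°

112.505°W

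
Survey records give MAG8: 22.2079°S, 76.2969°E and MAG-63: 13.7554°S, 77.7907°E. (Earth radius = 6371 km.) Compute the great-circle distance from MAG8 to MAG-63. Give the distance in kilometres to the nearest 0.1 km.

Δφ = 8.4525°,  Δλ = 1.4938°
a = sin²(Δφ/2) + cos φ₁ cos φ₂ sin²(Δλ/2) = 0.005584
c = 2·arcsin(√a) = 0.149589 rad = 8.5708°
d = R·c = 6371 × 0.149589 = 953.0 km

953.0 km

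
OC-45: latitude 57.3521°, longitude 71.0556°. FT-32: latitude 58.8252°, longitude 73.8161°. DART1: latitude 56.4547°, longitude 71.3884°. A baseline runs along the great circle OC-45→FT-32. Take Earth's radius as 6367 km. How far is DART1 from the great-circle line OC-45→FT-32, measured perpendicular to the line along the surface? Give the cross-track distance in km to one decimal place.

83.5 km

δ₁₃ = central angle OC-45→DART1 = 0.015980 rad  (haversine)
θ₁₃ = bearing OC-45→DART1 = 168.413°,  θ₁₂ = bearing OC-45→FT-32 = 43.563°
dₓₜ = R·arcsin(sin δ₁₃ · sin(θ₁₃ − θ₁₂)) = 6367·arcsin(0.01598·sin(124.849°)) = 83.499 km
|dₓₜ| = 83.499 km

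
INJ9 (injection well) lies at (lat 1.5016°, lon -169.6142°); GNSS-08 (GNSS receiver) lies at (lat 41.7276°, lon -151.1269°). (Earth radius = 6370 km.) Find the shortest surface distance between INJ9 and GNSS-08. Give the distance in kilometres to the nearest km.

4840 km

Δφ = 40.2260°,  Δλ = 18.4873°
a = sin²(Δφ/2) + cos φ₁ cos φ₂ sin²(Δλ/2) = 0.137499
c = 2·arcsin(√a) = 0.759759 rad = 43.5310°
d = R·c = 6370 × 0.759759 = 4839.7 km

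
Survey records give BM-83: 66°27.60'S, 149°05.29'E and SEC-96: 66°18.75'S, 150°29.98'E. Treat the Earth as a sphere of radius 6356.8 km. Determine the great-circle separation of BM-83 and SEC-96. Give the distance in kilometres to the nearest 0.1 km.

64.8 km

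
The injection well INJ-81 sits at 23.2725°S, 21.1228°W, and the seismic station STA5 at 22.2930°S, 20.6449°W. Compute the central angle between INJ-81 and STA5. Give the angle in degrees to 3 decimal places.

1.074°

Δφ = 0.9795°,  Δλ = 0.4779°
a = sin²(Δφ/2) + cos φ₁ cos φ₂ sin²(Δλ/2) = 0.000088
c = 2·arcsin(√a) = 0.018745 rad = 1.0740°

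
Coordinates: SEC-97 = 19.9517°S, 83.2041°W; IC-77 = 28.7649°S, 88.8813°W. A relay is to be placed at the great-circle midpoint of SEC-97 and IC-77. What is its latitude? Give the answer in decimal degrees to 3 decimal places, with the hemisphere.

24.385°S

Bx = cos φ₂ cos Δλ = 0.872302,  By = cos φ₂ sin Δλ = -0.086717
φₘ = atan2(sin φ₁ + sin φ₂, √((cos φ₁ + Bx)² + By²)) = -24.38471°
λₘ = λ₁ + atan2(By, cos φ₁ + Bx) = -85.94358°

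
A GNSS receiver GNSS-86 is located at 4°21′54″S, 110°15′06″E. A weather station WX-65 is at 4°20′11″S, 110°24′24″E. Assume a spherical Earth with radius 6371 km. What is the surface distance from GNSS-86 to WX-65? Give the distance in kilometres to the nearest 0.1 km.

17.5 km

GNSS-86: φ = -4.36500°, λ = +110.25167°
WX-65: φ = -4.33639°, λ = +110.40667°
Δφ = 0.0286°,  Δλ = 0.1550°
a = sin²(Δφ/2) + cos φ₁ cos φ₂ sin²(Δλ/2) = 0.000002
c = 2·arcsin(√a) = 0.002743 rad = 0.1572°
d = R·c = 6371 × 0.002743 = 17.5 km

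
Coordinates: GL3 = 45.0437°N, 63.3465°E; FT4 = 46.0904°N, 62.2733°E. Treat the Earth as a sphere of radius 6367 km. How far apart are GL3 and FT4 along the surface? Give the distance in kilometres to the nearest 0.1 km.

143.2 km

Δφ = 1.0467°,  Δλ = -1.0732°
a = sin²(Δφ/2) + cos φ₁ cos φ₂ sin²(Δλ/2) = 0.000126
c = 2·arcsin(√a) = 0.022487 rad = 1.2884°
d = R·c = 6367 × 0.022487 = 143.2 km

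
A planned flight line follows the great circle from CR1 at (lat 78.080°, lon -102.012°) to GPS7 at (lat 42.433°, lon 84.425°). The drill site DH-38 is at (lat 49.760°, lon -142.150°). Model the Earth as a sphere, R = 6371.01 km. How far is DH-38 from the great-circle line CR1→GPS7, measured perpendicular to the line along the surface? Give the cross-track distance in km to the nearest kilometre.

δ₁₃ = central angle CR1→DH-38 = 0.556916 rad  (haversine)
θ₁₃ = bearing CR1→DH-38 = 231.983°,  θ₁₂ = bearing CR1→GPS7 = 354.485°
dₓₜ = R·arcsin(sin δ₁₃ · sin(θ₁₃ − θ₁₂)) = 6371.01·arcsin(0.52857·sin(-122.501°)) = -2943.735 km
|dₓₜ| = 2943.735 km

2944 km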